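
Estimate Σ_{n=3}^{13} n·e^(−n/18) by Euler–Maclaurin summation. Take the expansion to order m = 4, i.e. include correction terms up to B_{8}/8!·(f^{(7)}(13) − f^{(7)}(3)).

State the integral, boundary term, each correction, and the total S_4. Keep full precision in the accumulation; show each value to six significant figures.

S_4 ≈ 53.3443

Integral: ∫_3^13 x·e^(−x/18) dx = 48.9652.
½[f(3) + f(13)] = ½[2.53945 + 6.31373] = 4.42659.
Running total after boundary: 53.3918.
Correction k=1: B_{2}/2! · (f^{(1)}(13) − f^{(1)}(3)) = 1/12 · (0.134909 − 0.705401) = -0.0475411.
Partial sum through k=1: 53.3443.
Correction k=2: B_{4}/4! · (f^{(3)}(13) − f^{(3)}(3)) = −1/720 · (0.00341436 − 0.00740236) = 5.53889e-06.
Partial sum through k=2: 53.3443.
Correction k=3: B_{6}/6! · (f^{(5)}(13) − f^{(5)}(3)) = 1/30240 · (1.97912e-05 − 3.89739e-05) = -6.34351e-10.
Partial sum through k=3: 53.3443.
Correction k=4: B_{8}/8! · (f^{(7)}(13) − f^{(7)}(3)) = −1/1209600 · (8.96425e-08 − 1.70065e-07) = 6.64870e-14.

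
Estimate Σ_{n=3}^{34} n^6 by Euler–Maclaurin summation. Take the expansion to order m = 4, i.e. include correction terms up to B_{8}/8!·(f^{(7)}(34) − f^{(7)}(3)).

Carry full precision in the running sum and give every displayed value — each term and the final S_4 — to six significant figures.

The integral term ∫_3^34 x^6 dx = 7.50334e+09.
½[f(3) + f(34)] = ½[729.000 + 1.54480e+09] = 7.72403e+08.
So far: 8.27574e+09.
k=1: B_{2}/(2)! × [f^{(1)}(34) − f^{(1)}(3)] = 1/12 × (2.72613e+08 − 1458.00) = 2.27176e+07.
Running total after k=1: 8.29846e+09.
k=2: B_{4}/(4)! × [f^{(3)}(34) − f^{(3)}(3)] = −1/720 × (4.71648e+06 − 3240.00) = -6546.17.
Running total after k=2: 8.29845e+09.
k=3: B_{6}/(6)! × [f^{(5)}(34) − f^{(5)}(3)] = 1/30240 × (24480.0 − 2160.00) = 0.738095.
Running total after k=3: 8.29845e+09.
k=4: B_{8}/(8)! × [f^{(7)}(34) − f^{(7)}(3)] = −1/1209600 × (0.00000 − 0.00000) = 0.00000.

S_4 ≈ 8.29845e+09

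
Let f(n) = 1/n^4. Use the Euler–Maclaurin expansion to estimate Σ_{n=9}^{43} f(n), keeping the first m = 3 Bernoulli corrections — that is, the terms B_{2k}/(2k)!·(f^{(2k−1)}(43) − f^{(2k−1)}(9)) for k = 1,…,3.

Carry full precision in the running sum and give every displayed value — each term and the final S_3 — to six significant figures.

Integral: ∫_9^43 1/x^4 dx = 0.000453055.
Boundary: ½(f(9) + f(43)) = ½(0.000152416 + 2.92500e-07) = 7.63541e-05.
Running total after boundary: 0.000529409.
Order-1 term: 1/12 · (-2.72093e-08 − (-6.77404e-05)) = 5.64276e-06.
After k=1: 0.000535052.
Order-2 term: −1/720 · (-4.41471e-10 − (-2.50890e-05)) = -3.48452e-08.
After k=2: 0.000535017.
Order-3 term: 1/30240 · (-1.33707e-11 − (-1.73455e-05)) = 5.73594e-10.

S_3 ≈ 0.000535018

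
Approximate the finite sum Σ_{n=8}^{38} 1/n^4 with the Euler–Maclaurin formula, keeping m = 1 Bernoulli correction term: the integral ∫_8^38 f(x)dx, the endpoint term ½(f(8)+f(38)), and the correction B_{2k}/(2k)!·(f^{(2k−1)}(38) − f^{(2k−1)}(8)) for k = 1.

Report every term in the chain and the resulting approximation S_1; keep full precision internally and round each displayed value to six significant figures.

S_1 ≈ 0.000777445

Integral: ∫_8^38 1/x^4 dx = 0.000644967.
½[f(8) + f(38)] = ½[0.000244141 + 4.79585e-07] = 0.000122310.
Integral + boundary = 0.000767277.
k=1: B_{2}/(2)! × [f^{(1)}(38) − f^{(1)}(8)] = 1/12 × (-5.04826e-08 − (-0.000122070)) = 1.01683e-05.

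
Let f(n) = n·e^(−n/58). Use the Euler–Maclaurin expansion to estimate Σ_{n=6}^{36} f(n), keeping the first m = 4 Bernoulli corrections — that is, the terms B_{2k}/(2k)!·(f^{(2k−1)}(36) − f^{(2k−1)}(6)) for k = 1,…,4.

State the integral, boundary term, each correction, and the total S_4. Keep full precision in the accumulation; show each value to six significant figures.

S_4 ≈ 428.675

∫_6^36 x·e^(−x/58) dx evaluates to 416.343.
Endpoint term: (f(6) + f(36))/2 = (5.41034 + 19.3526)/2 = 12.3815.
So far: 428.725.
Order-1 term: 1/12 · (0.203907 − 0.808441) = -0.0503778.
Running total after k=1: 428.675.
Order-2 term: −1/720 · (0.000380218 − 0.000776423) = 5.50284e-07.
Running total after k=2: 428.675.
Order-3 term: 1/30240 · (2.08033e-07 − 3.90168e-07) = -6.02298e-12.
Running total after k=3: 428.675.
Order-4 term: −1/1209600 · (9.00832e-11 − 1.63357e-10) = 6.05767e-17.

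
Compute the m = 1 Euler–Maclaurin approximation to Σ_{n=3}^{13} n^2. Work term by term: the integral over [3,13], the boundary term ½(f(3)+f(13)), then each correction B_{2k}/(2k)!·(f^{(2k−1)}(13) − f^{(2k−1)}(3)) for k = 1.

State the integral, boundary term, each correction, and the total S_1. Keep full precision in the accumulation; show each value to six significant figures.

Integral: ∫_3^13 x^2 dx = 723.333.
Boundary: ½(f(3) + f(13)) = ½(9.00000 + 169.000) = 89.0000.
Running total after boundary: 812.333.
k=1: B_{2}/(2)! × [f^{(1)}(13) − f^{(1)}(3)] = 1/12 × (26.0000 − 6.00000) = 1.66667.

S_1 ≈ 814.000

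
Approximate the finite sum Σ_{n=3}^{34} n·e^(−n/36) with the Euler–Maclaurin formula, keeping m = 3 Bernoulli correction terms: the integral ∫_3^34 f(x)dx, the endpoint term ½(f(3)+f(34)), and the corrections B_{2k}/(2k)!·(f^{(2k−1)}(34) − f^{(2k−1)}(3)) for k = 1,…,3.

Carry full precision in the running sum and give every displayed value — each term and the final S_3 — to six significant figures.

S_3 ≈ 319.648

The integral term ∫_3^34 x·e^(−x/36) dx = 311.726.
Endpoint term: (f(3) + f(34))/2 = (2.76013 + 13.2224)/2 = 7.99129.
Running total after boundary: 319.717.
k=1: B_{2}/(2)! × [f^{(1)}(34) − f^{(1)}(3)] = 1/12 × (0.0216053 − 0.843374) = -0.0684807.
Running total after k=1: 319.648.
k=2: B_{4}/(4)! × [f^{(3)}(34) − f^{(3)}(3)] = −1/720 × (0.000616818 − 0.00207057) = 2.01910e-06.
Running total after k=2: 319.648.
k=3: B_{6}/(6)! × [f^{(5)}(34) − f^{(5)}(3)] = 1/30240 × (9.39017e-07 − 2.69321e-06) = -5.80089e-11.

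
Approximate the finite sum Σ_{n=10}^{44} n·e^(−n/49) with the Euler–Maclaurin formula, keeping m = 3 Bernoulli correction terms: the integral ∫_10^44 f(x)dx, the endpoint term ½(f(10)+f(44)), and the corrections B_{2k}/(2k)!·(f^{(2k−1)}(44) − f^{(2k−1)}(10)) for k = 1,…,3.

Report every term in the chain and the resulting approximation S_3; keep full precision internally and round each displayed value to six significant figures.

The integral term ∫_10^44 x·e^(−x/49) dx = 500.786.
Endpoint term: (f(10) + f(44))/2 = (8.15396 + 17.9256)/2 = 13.0398.
Integral + boundary = 513.826.
Order-1 term: 1/12 · (0.0415715 − 0.648988) = -0.0506181.
Partial sum through k=1: 513.776.
Order-2 term: −1/720 · (0.000356673 − 0.000949513) = 8.23389e-07.
Partial sum through k=2: 513.776.
Order-3 term: 1/30240 · (2.89892e-07 − 6.78353e-07) = -1.28459e-11.

S_3 ≈ 513.776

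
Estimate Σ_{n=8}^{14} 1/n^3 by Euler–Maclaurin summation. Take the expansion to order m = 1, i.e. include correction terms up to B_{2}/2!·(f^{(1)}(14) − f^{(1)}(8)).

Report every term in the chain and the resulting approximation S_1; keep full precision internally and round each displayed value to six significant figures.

The integral term ∫_8^14 1/x^3 dx = 0.00526148.
Boundary: ½(f(8) + f(14)) = ½(0.00195312 + 0.000364431) = 0.00115878.
So far: 0.00642026.
Correction k=1: B_{2}/2! · (f^{(1)}(14) − f^{(1)}(8)) = 1/12 · (-7.80925e-05 − (-0.000732422)) = 5.45275e-05.

S_1 ≈ 0.00647479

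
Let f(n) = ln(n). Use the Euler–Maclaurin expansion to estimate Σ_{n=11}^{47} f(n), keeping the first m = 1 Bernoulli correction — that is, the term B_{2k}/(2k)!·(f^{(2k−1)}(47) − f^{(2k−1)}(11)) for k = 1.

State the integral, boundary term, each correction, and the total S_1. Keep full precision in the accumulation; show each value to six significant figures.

Integral: ∫_11^47 ln(x) dx = 118.580.
½[f(11) + f(47)] = ½[2.39790 + 3.85015] = 3.12402.
Integral + boundary = 121.704.
Correction k=1: B_{2}/2! · (f^{(1)}(47) − f^{(1)}(11)) = 1/12 · (0.0212766 − 0.0909091) = -0.00580271.

S_1 ≈ 121.698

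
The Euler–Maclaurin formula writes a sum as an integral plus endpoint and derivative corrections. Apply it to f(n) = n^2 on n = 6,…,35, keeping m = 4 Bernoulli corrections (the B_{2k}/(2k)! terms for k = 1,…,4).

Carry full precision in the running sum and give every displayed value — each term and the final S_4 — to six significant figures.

Integral: ∫_6^35 x^2 dx = 14219.7.
½[f(6) + f(35)] = ½[36.0000 + 1225.00] = 630.500.
So far: 14850.2.
Correction k=1: B_{2}/2! · (f^{(1)}(35) − f^{(1)}(6)) = 1/12 · (70.0000 − 12.0000) = 4.83333.
Partial sum through k=1: 14855.0.
Correction k=2: B_{4}/4! · (f^{(3)}(35) − f^{(3)}(6)) = −1/720 · (0.00000 − 0.00000) = 0.00000.
Partial sum through k=2: 14855.0.
Correction k=3: B_{6}/6! · (f^{(5)}(35) − f^{(5)}(6)) = 1/30240 · (0.00000 − 0.00000) = 0.00000.
Partial sum through k=3: 14855.0.
Correction k=4: B_{8}/8! · (f^{(7)}(35) − f^{(7)}(6)) = −1/1209600 · (0.00000 − 0.00000) = 0.00000.

S_4 ≈ 14855.0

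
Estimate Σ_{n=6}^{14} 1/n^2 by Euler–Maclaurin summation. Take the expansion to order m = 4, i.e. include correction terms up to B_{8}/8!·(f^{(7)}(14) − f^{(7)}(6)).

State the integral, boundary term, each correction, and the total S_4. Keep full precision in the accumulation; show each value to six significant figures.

S_4 ≈ 0.112385

The integral term ∫_6^14 1/x^2 dx = 0.0952381.
Boundary: ½(f(6) + f(14)) = ½(0.0277778 + 0.00510204) = 0.0164399.
Integral + boundary = 0.111678.
Correction k=1: B_{2}/2! · (f^{(1)}(14) − f^{(1)}(6)) = 1/12 · (-0.000728863 − (-0.00925926)) = 0.000710866.
Running total after k=1: 0.112389.
Correction k=2: B_{4}/4! · (f^{(3)}(14) − f^{(3)}(6)) = −1/720 · (-4.46243e-05 − (-0.00308642)) = -4.22472e-06.
Running total after k=2: 0.112385.
Correction k=3: B_{6}/6! · (f^{(5)}(14) − f^{(5)}(6)) = 1/30240 · (-6.83024e-06 − (-0.00257202)) = 8.48276e-08.
Running total after k=3: 0.112385.
Correction k=4: B_{8}/8! · (f^{(7)}(14) − f^{(7)}(6)) = −1/1209600 · (-1.95150e-06 − (-0.00400091)) = -3.30602e-09.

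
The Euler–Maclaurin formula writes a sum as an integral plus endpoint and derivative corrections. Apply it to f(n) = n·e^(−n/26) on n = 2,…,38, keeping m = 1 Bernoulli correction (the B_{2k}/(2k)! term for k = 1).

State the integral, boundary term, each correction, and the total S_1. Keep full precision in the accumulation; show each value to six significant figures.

S_1 ≈ 293.504

∫_2^38 x·e^(−x/26) dx evaluates to 288.253.
Endpoint term: (f(2) + f(38))/2 = (1.85192 + 8.81141)/2 = 5.33167.
Integral + boundary = 293.584.
k=1: B_{2}/(2)! × [f^{(1)}(38) − f^{(1)}(2)] = 1/12 × (-0.107021 − 0.854733) = -0.0801462.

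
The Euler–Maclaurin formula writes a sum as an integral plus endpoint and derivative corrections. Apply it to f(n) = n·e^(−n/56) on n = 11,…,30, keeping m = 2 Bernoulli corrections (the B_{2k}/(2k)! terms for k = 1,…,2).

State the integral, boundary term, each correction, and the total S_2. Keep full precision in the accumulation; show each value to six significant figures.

Integral: ∫_11^30 x·e^(−x/56) dx = 264.299.
Boundary: ½(f(11) + f(30)) = ½(9.03826 + 17.5575) = 13.2979.
Integral + boundary = 277.597.
Order-1 term: 1/12 · (0.271724 − 0.660263) = -0.0323782.
Partial sum through k=1: 277.565.
Order-2 term: −1/720 · (0.000459893 − 0.000734561) = 3.81482e-07.

S_2 ≈ 277.565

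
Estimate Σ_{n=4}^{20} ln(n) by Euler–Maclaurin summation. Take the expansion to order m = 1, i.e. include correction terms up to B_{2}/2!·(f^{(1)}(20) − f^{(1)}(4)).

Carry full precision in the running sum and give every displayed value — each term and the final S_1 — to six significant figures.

S_1 ≈ 40.5438

Integral: ∫_4^20 ln(x) dx = 38.3695.
Endpoint term: (f(4) + f(20))/2 = (1.38629 + 2.99573)/2 = 2.19101.
Integral + boundary = 40.5605.
Correction k=1: B_{2}/2! · (f^{(1)}(20) − f^{(1)}(4)) = 1/12 · (0.0500000 − 0.250000) = -0.0166667.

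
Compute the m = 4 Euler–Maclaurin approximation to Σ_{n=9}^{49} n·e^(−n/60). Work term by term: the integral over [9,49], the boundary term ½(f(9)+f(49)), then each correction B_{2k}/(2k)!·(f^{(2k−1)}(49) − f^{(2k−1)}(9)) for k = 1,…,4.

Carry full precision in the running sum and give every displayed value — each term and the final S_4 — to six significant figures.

Integral: ∫_9^49 x·e^(−x/60) dx = 673.291.
Boundary: ½(f(9) + f(49)) = ½(7.74637 + 21.6532) = 14.6998.
Running total after boundary: 687.990.
k=1: B_{2}/(2)! × [f^{(1)}(49) − f^{(1)}(9)] = 1/12 × (0.0810154 − 0.731602) = -0.0542155.
Partial sum through k=1: 687.936.
k=2: B_{4}/(4)! × [f^{(3)}(49) − f^{(3)}(9)] = −1/720 × (0.000268006 − 0.000681394) = 5.74150e-07.
Partial sum through k=2: 687.936.
k=3: B_{6}/(6)! × [f^{(5)}(49) − f^{(5)}(9)] = 1/30240 × (1.42641e-07 − 3.22101e-07) = -5.93454e-12.
Partial sum through k=3: 687.936.
k=4: B_{8}/(8)! × [f^{(7)}(49) − f^{(7)}(9)] = −1/1209600 × (5.85654e-11 − 1.26369e-10) = 5.60541e-17.

S_4 ≈ 687.936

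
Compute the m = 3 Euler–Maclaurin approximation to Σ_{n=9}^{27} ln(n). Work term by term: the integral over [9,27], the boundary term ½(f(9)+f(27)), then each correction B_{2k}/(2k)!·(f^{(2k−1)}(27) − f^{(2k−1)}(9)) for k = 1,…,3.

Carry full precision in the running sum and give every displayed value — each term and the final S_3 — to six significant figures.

S_3 ≈ 53.9529

The integral term ∫_9^27 ln(x) dx = 51.2126.
Endpoint term: (f(9) + f(27))/2 = (2.19722 + 3.29584)/2 = 2.74653.
Integral + boundary = 53.9591.
Correction k=1: B_{2}/2! · (f^{(1)}(27) − f^{(1)}(9)) = 1/12 · (0.0370370 − 0.111111) = -0.00617284.
After k=1: 53.9529.
Correction k=2: B_{4}/4! · (f^{(3)}(27) − f^{(3)}(9)) = −1/720 · (0.000101611 − 0.00274348) = 3.66927e-06.
After k=2: 53.9529.
Correction k=3: B_{6}/6! · (f^{(5)}(27) − f^{(5)}(9)) = 1/30240 · (1.67260e-06 − 0.000406442) = -1.33852e-08.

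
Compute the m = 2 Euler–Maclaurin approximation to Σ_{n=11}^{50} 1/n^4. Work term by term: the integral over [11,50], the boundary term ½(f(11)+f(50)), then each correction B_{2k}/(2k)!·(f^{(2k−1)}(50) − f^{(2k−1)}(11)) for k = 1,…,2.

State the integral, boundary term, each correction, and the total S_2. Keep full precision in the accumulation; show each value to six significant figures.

Integral: ∫_11^50 1/x^4 dx = 0.000247772.
Boundary: ½(f(11) + f(50)) = ½(6.83013e-05 + 1.60000e-07) = 3.42307e-05.
Running total after boundary: 0.000282002.
Order-1 term: 1/12 · (-1.28000e-08 − (-2.48369e-05)) = 2.06867e-06.
Running total after k=1: 0.000284071.
Order-2 term: −1/720 · (-1.53600e-10 − (-6.15790e-06)) = -8.55242e-09.

S_2 ≈ 0.000284062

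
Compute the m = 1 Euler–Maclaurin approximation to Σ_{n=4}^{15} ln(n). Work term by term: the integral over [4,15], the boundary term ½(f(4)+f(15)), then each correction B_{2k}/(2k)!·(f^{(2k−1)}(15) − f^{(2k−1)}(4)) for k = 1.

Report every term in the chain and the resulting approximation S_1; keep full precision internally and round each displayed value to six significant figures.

S_1 ≈ 26.1075

Integral: ∫_4^15 ln(x) dx = 24.0756.
Endpoint term: (f(4) + f(15))/2 = (1.38629 + 2.70805)/2 = 2.04717.
Integral + boundary = 26.1227.
Order-1 term: 1/12 · (0.0666667 − 0.250000) = -0.0152778.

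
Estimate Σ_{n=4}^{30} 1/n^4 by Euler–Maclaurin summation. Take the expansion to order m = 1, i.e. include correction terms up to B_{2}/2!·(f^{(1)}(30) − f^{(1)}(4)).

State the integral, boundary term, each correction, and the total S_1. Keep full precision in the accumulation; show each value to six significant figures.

∫_4^30 1/x^4 dx evaluates to 0.00519599.
½[f(4) + f(30)] = ½[0.00390625 + 1.23457e-06] = 0.00195374.
Running total after boundary: 0.00714973.
Correction k=1: B_{2}/2! · (f^{(1)}(30) − f^{(1)}(4)) = 1/12 · (-1.64609e-07 − (-0.00390625)) = 0.000325507.

S_1 ≈ 0.00747524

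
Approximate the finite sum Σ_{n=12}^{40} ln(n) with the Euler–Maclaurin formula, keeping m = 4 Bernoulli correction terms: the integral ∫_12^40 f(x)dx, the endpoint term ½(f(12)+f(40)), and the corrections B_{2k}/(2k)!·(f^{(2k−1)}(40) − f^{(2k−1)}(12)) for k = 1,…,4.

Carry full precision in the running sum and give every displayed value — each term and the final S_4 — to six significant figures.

The integral term ∫_12^40 ln(x) dx = 89.7363.
Boundary: ½(f(12) + f(40)) = ½(2.48491 + 3.68888) = 3.08689.
Integral + boundary = 92.8232.
Order-1 term: 1/12 · (0.0250000 − 0.0833333) = -0.00486111.
After k=1: 92.8183.
Order-2 term: −1/720 · (3.12500e-05 − 0.00115741) = 1.56411e-06.
After k=2: 92.8183.
Order-3 term: 1/30240 · (2.34375e-07 − 9.64506e-05) = -3.18175e-09.
After k=3: 92.8183.
Order-4 term: −1/1209600 · (4.39453e-09 − 2.00939e-05) = 1.66084e-11.

S_4 ≈ 92.8183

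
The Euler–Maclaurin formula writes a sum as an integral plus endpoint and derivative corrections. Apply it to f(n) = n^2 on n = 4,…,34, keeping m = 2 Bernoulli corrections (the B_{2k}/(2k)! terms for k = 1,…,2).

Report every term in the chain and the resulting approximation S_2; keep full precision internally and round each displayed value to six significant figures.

Integral: ∫_4^34 x^2 dx = 13080.0.
Endpoint term: (f(4) + f(34))/2 = (16.0000 + 1156.00)/2 = 586.000.
Integral + boundary = 13666.0.
Order-1 term: 1/12 · (68.0000 − 8.00000) = 5.00000.
Partial sum through k=1: 13671.0.
Order-2 term: −1/720 · (0.00000 − 0.00000) = 0.00000.

S_2 ≈ 13671.0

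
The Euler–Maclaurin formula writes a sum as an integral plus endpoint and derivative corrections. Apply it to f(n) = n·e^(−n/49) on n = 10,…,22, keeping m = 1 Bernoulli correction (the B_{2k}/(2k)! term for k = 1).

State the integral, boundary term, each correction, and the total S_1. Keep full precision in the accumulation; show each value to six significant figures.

∫_10^22 x·e^(−x/49) dx evaluates to 136.736.
Endpoint term: (f(10) + f(22))/2 = (8.15396 + 14.0421)/2 = 11.0980.
So far: 147.834.
Correction k=1: B_{2}/2! · (f^{(1)}(22) − f^{(1)}(10)) = 1/12 · (0.351705 − 0.648988) = -0.0247736.

S_1 ≈ 147.809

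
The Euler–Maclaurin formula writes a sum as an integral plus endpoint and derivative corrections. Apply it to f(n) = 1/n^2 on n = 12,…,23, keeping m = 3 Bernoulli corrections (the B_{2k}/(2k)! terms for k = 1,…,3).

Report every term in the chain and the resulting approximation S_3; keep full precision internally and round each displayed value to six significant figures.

S_3 ≈ 0.0443551

∫_12^23 1/x^2 dx evaluates to 0.0398551.
½[f(12) + f(23)] = ½[0.00694444 + 0.00189036] = 0.00441740.
Running total after boundary: 0.0442725.
k=1: B_{2}/(2)! × [f^{(1)}(23) − f^{(1)}(12)] = 1/12 × (-0.000164379 − (-0.00115741)) = 8.27524e-05.
Partial sum through k=1: 0.0443552.
k=2: B_{4}/(4)! × [f^{(3)}(23) − f^{(3)}(12)] = −1/720 × (-3.72883e-06 − (-9.64506e-05)) = -1.28780e-07.
Partial sum through k=2: 0.0443551.
k=3: B_{6}/(6)! × [f^{(5)}(23) − f^{(5)}(12)] = 1/30240 × (-2.11465e-07 − (-2.00939e-05)) = 6.57487e-10.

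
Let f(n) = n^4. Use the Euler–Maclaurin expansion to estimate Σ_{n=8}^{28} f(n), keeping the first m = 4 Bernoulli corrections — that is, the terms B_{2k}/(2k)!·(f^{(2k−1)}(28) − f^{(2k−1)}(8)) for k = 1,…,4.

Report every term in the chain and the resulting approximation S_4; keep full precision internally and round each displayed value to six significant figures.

S_4 ≈ 3.75204e+06

Integral: ∫_8^28 x^4 dx = 3.43552e+06.
½[f(8) + f(28)] = ½[4096.00 + 614656] = 309376.
So far: 3.74490e+06.
k=1: B_{2}/(2)! × [f^{(1)}(28) − f^{(1)}(8)] = 1/12 × (87808.0 − 2048.00) = 7146.67.
Partial sum through k=1: 3.75204e+06.
k=2: B_{4}/(4)! × [f^{(3)}(28) − f^{(3)}(8)] = −1/720 × (672.000 − 192.000) = -0.666667.
Partial sum through k=2: 3.75204e+06.
k=3: B_{6}/(6)! × [f^{(5)}(28) − f^{(5)}(8)] = 1/30240 × (0.00000 − 0.00000) = 0.00000.
Partial sum through k=3: 3.75204e+06.
k=4: B_{8}/(8)! × [f^{(7)}(28) − f^{(7)}(8)] = −1/1209600 × (0.00000 − 0.00000) = 0.00000.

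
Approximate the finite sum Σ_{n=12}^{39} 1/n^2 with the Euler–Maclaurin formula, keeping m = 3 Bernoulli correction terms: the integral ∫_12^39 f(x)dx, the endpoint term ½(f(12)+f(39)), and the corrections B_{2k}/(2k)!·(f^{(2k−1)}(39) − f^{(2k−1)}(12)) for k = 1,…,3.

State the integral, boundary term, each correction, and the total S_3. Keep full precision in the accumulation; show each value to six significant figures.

S_3 ≈ 0.0615868

Integral: ∫_12^39 1/x^2 dx = 0.0576923.
½[f(12) + f(39)] = ½[0.00694444 + 0.000657462] = 0.00380095.
Running total after boundary: 0.0614933.
Order-1 term: 1/12 · (-3.37160e-05 − (-0.00115741)) = 9.36409e-05.
After k=1: 0.0615869.
Order-2 term: −1/720 · (-2.66004e-07 − (-9.64506e-05)) = -1.33590e-07.
After k=2: 0.0615868.
Order-3 term: 1/30240 · (-5.24663e-09 − (-2.00939e-05)) = 6.64307e-10.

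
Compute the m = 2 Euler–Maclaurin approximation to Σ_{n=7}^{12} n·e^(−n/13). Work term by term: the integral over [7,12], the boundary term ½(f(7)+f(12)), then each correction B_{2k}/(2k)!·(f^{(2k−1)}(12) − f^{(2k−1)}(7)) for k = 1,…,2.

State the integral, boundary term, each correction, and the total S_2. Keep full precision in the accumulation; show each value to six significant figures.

S_2 ≈ 27.0337

Integral: ∫_7^12 x·e^(−x/13) dx = 22.6270.
Boundary: ½(f(7) + f(12)) = ½(4.08552 + 4.76754) = 4.42653.
So far: 27.0536.
Order-1 term: 1/12 · (0.0305611 − 0.269375) = -0.0199011.
Running total after k=1: 27.0337.
Order-2 term: −1/720 · (0.00488255 − 0.00850098) = 5.02560e-06.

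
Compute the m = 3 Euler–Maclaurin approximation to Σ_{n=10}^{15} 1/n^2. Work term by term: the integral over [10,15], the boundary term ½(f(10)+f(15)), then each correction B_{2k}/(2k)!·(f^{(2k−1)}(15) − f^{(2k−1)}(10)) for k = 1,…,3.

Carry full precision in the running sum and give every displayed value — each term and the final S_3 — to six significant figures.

The integral term ∫_10^15 1/x^2 dx = 0.0333333.
½[f(10) + f(15)] = ½[0.0100000 + 0.00444444] = 0.00722222.
Running total after boundary: 0.0405556.
k=1: B_{2}/(2)! × [f^{(1)}(15) − f^{(1)}(10)] = 1/12 × (-0.000592593 − (-0.00200000)) = 0.000117284.
After k=1: 0.0406728.
k=2: B_{4}/(4)! × [f^{(3)}(15) − f^{(3)}(10)] = −1/720 × (-3.16049e-05 − (-0.000240000)) = -2.89438e-07.
After k=2: 0.0406726.
k=3: B_{6}/(6)! × [f^{(5)}(15) − f^{(5)}(10)] = 1/30240 × (-4.21399e-06 − (-7.20000e-05)) = 2.24160e-09.

S_3 ≈ 0.0406726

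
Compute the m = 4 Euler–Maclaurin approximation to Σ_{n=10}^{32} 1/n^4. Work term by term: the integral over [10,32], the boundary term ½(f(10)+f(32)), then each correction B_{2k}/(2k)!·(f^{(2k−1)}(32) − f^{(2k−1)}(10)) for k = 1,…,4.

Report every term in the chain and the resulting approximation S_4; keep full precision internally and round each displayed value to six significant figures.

S_4 ≈ 0.000376945

∫_10^32 1/x^4 dx evaluates to 0.000323161.
Boundary: ½(f(10) + f(32)) = ½(0.000100000 + 9.53674e-07) = 5.04768e-05.
Running total after boundary: 0.000373638.
Correction k=1: B_{2}/2! · (f^{(1)}(32) − f^{(1)}(10)) = 1/12 · (-1.19209e-07 − (-4.00000e-05)) = 3.32340e-06.
After k=1: 0.000376961.
Correction k=2: B_{4}/4! · (f^{(3)}(32) − f^{(3)}(10)) = −1/720 · (-3.49246e-09 − (-1.20000e-05)) = -1.66618e-08.
After k=2: 0.000376944.
Correction k=3: B_{6}/6! · (f^{(5)}(32) − f^{(5)}(10)) = 1/30240 · (-1.90994e-10 − (-6.72000e-06)) = 2.22216e-10.
After k=3: 0.000376945.
Correction k=4: B_{8}/8! · (f^{(7)}(32) − f^{(7)}(10)) = −1/1209600 · (-1.67866e-11 − (-6.04800e-06)) = -4.99999e-12.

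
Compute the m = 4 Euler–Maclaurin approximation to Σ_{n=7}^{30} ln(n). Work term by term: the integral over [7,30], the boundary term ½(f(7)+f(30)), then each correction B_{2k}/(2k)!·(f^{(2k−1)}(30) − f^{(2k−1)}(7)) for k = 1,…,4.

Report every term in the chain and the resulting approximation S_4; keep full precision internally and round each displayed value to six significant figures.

∫_7^30 ln(x) dx evaluates to 65.4146.
Boundary: ½(f(7) + f(30)) = ½(1.94591 + 3.40120) = 2.67355.
Integral + boundary = 68.0881.
k=1: B_{2}/(2)! × [f^{(1)}(30) − f^{(1)}(7)] = 1/12 × (0.0333333 − 0.142857) = -0.00912698.
After k=1: 68.0790.
k=2: B_{4}/(4)! × [f^{(3)}(30) − f^{(3)}(7)] = −1/720 × (7.40741e-05 − 0.00583090) = 7.99560e-06.
After k=2: 68.0790.
k=3: B_{6}/(6)! × [f^{(5)}(30) − f^{(5)}(7)] = 1/30240 × (9.87654e-07 − 0.00142798) = -4.71888e-08.
After k=3: 68.0790.
k=4: B_{8}/(8)! × [f^{(7)}(30) − f^{(7)}(7)] = −1/1209600 × (3.29218e-08 − 0.000874271) = 7.22750e-10.

S_4 ≈ 68.0790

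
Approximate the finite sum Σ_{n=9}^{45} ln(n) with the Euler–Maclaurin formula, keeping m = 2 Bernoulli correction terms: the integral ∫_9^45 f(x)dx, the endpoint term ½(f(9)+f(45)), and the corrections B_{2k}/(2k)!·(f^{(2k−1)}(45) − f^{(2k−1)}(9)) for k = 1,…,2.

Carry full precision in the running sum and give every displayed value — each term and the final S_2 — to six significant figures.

S_2 ≈ 118.519

∫_9^45 ln(x) dx evaluates to 115.525.
Boundary: ½(f(9) + f(45)) = ½(2.19722 + 3.80666) = 3.00194.
Integral + boundary = 118.527.
k=1: B_{2}/(2)! × [f^{(1)}(45) − f^{(1)}(9)] = 1/12 × (0.0222222 − 0.111111) = -0.00740741.
After k=1: 118.519.
k=2: B_{4}/(4)! × [f^{(3)}(45) − f^{(3)}(9)] = −1/720 × (2.19479e-05 − 0.00274348) = 3.77991e-06.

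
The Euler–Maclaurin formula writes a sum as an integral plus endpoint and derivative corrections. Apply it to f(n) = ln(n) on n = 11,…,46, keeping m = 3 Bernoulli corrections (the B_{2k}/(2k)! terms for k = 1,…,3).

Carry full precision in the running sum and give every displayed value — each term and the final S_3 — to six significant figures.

Integral: ∫_11^46 ln(x) dx = 114.741.
Endpoint term: (f(11) + f(46))/2 = (2.39790 + 3.82864)/2 = 3.11327.
So far: 117.854.
Correction k=1: B_{2}/2! · (f^{(1)}(46) − f^{(1)}(11)) = 1/12 · (0.0217391 − 0.0909091) = -0.00576416.
Partial sum through k=1: 117.848.
Correction k=2: B_{4}/4! · (f^{(3)}(46) − f^{(3)}(11)) = −1/720 · (2.05474e-05 − 0.00150263) = 2.05845e-06.
Partial sum through k=2: 117.848.
Correction k=3: B_{6}/6! · (f^{(5)}(46) − f^{(5)}(11)) = 1/30240 · (1.16526e-07 − 0.000149021) = -4.92409e-09.

S_3 ≈ 117.848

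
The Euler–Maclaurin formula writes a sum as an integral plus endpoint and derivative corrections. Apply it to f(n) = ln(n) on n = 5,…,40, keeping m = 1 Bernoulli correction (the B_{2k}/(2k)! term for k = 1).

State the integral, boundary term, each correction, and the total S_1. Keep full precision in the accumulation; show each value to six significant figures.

The integral term ∫_5^40 ln(x) dx = 104.508.
Endpoint term: (f(5) + f(40))/2 = (1.60944 + 3.68888)/2 = 2.64916.
So far: 107.157.
k=1: B_{2}/(2)! × [f^{(1)}(40) − f^{(1)}(5)] = 1/12 × (0.0250000 − 0.200000) = -0.0145833.

S_1 ≈ 107.143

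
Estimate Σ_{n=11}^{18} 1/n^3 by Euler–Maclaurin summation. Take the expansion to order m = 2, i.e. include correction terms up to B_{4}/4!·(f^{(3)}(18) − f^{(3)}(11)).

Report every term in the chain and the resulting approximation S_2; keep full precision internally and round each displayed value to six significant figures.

∫_11^18 1/x^3 dx evaluates to 0.00258902.
Boundary: ½(f(11) + f(18)) = ½(0.000751315 + 0.000171468) = 0.000461391.
So far: 0.00305041.
Correction k=1: B_{2}/2! · (f^{(1)}(18) − f^{(1)}(11)) = 1/12 · (-2.85780e-05 − (-0.000204904)) = 1.46938e-05.
Partial sum through k=1: 0.00306511.
Correction k=2: B_{4}/4! · (f^{(3)}(18) − f^{(3)}(11)) = −1/720 · (-1.76407e-06 − (-3.38684e-05)) = -4.45894e-08.

S_2 ≈ 0.00306506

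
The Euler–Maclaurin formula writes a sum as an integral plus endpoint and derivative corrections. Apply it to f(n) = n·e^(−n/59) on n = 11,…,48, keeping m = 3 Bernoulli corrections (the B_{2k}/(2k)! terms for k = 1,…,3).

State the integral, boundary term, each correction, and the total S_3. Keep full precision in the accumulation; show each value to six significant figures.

S_3 ≈ 644.262

Integral: ∫_11^48 x·e^(−x/59) dx = 629.108.
Endpoint term: (f(11) + f(48))/2 = (9.12899 + 21.2773)/2 = 15.2032.
Running total after boundary: 644.312.
Order-1 term: 1/12 · (0.0826450 − 0.675179) = -0.0493779.
After k=1: 644.262.
Order-2 term: −1/720 · (0.000278426 − 0.000670783) = 5.44940e-07.
After k=2: 644.262.
Order-3 term: 1/30240 · (1.53148e-07 − 3.29677e-07) = -5.83757e-12.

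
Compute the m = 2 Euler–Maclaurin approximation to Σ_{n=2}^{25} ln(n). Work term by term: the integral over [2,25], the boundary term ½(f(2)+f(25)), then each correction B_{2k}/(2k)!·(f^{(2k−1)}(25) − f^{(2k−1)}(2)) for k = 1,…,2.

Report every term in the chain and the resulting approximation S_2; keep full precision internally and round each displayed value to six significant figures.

The integral term ∫_2^25 ln(x) dx = 56.0856.
½[f(2) + f(25)] = ½[0.693147 + 3.21888] = 1.95601.
Integral + boundary = 58.0416.
k=1: B_{2}/(2)! × [f^{(1)}(25) − f^{(1)}(2)] = 1/12 × (0.0400000 − 0.500000) = -0.0383333.
Partial sum through k=1: 58.0033.
k=2: B_{4}/(4)! × [f^{(3)}(25) − f^{(3)}(2)] = −1/720 × (0.000128000 − 0.250000) = 0.000347044.

S_2 ≈ 58.0036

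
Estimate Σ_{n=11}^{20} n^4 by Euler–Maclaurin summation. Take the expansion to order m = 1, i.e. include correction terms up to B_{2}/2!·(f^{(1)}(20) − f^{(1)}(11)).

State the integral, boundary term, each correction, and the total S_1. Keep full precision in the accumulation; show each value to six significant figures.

S_1 ≈ 697333

∫_11^20 x^4 dx evaluates to 607790.
½[f(11) + f(20)] = ½[14641.0 + 160000] = 87320.5.
Running total after boundary: 695110.
Correction k=1: B_{2}/2! · (f^{(1)}(20) − f^{(1)}(11)) = 1/12 · (32000.0 − 5324.00) = 2223.00.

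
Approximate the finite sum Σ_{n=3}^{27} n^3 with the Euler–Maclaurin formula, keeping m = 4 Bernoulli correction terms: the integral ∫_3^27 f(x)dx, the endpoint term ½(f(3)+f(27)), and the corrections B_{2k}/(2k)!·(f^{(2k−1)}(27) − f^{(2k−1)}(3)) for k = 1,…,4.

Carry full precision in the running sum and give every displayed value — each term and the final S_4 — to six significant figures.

S_4 ≈ 142875

Integral: ∫_3^27 x^3 dx = 132840.
Endpoint term: (f(3) + f(27))/2 = (27.0000 + 19683.0)/2 = 9855.00.
Running total after boundary: 142695.
k=1: B_{2}/(2)! × [f^{(1)}(27) − f^{(1)}(3)] = 1/12 × (2187.00 − 27.0000) = 180.000.
Running total after k=1: 142875.
k=2: B_{4}/(4)! × [f^{(3)}(27) − f^{(3)}(3)] = −1/720 × (6.00000 − 6.00000) = 0.00000.
Running total after k=2: 142875.
k=3: B_{6}/(6)! × [f^{(5)}(27) − f^{(5)}(3)] = 1/30240 × (0.00000 − 0.00000) = 0.00000.
Running total after k=3: 142875.
k=4: B_{8}/(8)! × [f^{(7)}(27) − f^{(7)}(3)] = −1/1209600 × (0.00000 − 0.00000) = 0.00000.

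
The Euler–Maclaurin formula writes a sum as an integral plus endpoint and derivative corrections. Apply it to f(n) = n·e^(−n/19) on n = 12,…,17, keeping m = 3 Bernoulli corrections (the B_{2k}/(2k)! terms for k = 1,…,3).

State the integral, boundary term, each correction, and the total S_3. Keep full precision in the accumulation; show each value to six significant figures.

S_3 ≈ 40.2923

∫_12^17 x·e^(−x/19) dx evaluates to 33.6405.
Endpoint term: (f(12) + f(17))/2 = (6.38102 + 6.94816)/2 = 6.66459.
Integral + boundary = 40.3051.
k=1: B_{2}/(2)! × [f^{(1)}(17) − f^{(1)}(12)] = 1/12 × (0.0430226 − 0.195908) = -0.0127405.
Running total after k=1: 40.2923.
k=2: B_{4}/(4)! × [f^{(3)}(17) − f^{(3)}(12)] = −1/720 × (0.00238353 − 0.00348867) = 1.53493e-06.
Running total after k=2: 40.2923.
k=3: B_{6}/(6)! × [f^{(5)}(17) − f^{(5)}(12)] = 1/30240 × (1.28750e-05 − 1.78246e-05) = -1.63676e-10.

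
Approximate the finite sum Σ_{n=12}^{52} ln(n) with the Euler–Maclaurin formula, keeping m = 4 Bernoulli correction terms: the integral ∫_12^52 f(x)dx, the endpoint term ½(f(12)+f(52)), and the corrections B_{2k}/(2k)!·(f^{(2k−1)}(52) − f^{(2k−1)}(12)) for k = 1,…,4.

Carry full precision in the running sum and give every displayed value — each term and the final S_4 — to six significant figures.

Integral: ∫_12^52 ln(x) dx = 135.646.
½[f(12) + f(52)] = ½[2.48491 + 3.95124] = 3.21808.
Integral + boundary = 138.864.
Correction k=1: B_{2}/2! · (f^{(1)}(52) − f^{(1)}(12)) = 1/12 · (0.0192308 − 0.0833333) = -0.00534188.
After k=1: 138.859.
Correction k=2: B_{4}/4! · (f^{(3)}(52) − f^{(3)}(12)) = −1/720 · (1.42239e-05 − 0.00115741) = 1.58775e-06.
After k=2: 138.859.
Correction k=3: B_{6}/6! · (f^{(5)}(52) − f^{(5)}(12)) = 1/30240 · (6.31240e-08 − 9.64506e-05) = -3.18742e-09.
After k=3: 138.859.
Correction k=4: B_{8}/8! · (f^{(7)}(52) − f^{(7)}(12)) = −1/1209600 · (7.00340e-10 − 2.00939e-05) = 1.66114e-11.

S_4 ≈ 138.859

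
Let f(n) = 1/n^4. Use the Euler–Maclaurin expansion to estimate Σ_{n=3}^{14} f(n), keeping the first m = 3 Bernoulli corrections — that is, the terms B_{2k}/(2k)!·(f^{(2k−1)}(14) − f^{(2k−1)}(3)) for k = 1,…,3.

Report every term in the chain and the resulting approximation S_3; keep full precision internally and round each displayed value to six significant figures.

The integral term ∫_3^14 1/x^4 dx = 0.0122242.
Boundary: ½(f(3) + f(14)) = ½(0.0123457 + 2.60308e-05) = 0.00618585.
So far: 0.0184101.
k=1: B_{2}/(2)! × [f^{(1)}(14) − f^{(1)}(3)] = 1/12 × (-7.43738e-06 − (-0.0164609)) = 0.00137112.
Running total after k=1: 0.0197812.
k=2: B_{4}/(4)! × [f^{(3)}(14) − f^{(3)}(3)] = −1/720 × (-1.13837e-06 − (-0.0548697)) = -7.62063e-05.
Running total after k=2: 0.0197050.
k=3: B_{6}/(6)! × [f^{(5)}(14) − f^{(5)}(3)] = 1/30240 × (-3.25250e-07 − (-0.341411)) = 1.12900e-05.

S_3 ≈ 0.0197163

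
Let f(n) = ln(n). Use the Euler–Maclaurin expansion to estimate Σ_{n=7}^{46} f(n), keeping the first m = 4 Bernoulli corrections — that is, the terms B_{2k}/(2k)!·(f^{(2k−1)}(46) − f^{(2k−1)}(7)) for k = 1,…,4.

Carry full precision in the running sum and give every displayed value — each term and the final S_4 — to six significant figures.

S_4 ≈ 126.373

The integral term ∫_7^46 ln(x) dx = 123.496.
½[f(7) + f(46)] = ½[1.94591 + 3.82864] = 2.88728.
Integral + boundary = 126.383.
k=1: B_{2}/(2)! × [f^{(1)}(46) − f^{(1)}(7)] = 1/12 × (0.0217391 − 0.142857) = -0.0100932.
After k=1: 126.373.
k=2: B_{4}/(4)! × [f^{(3)}(46) − f^{(3)}(7)] = −1/720 × (2.05474e-05 − 0.00583090) = 8.06994e-06.
After k=2: 126.373.
k=3: B_{6}/(6)! × [f^{(5)}(46) − f^{(5)}(7)] = 1/30240 × (1.16526e-07 − 0.00142798) = -4.72176e-08.
After k=3: 126.373.
k=4: B_{8}/(8)! × [f^{(7)}(46) − f^{(7)}(7)] = −1/1209600 × (1.65207e-09 − 0.000874271) = 7.22776e-10.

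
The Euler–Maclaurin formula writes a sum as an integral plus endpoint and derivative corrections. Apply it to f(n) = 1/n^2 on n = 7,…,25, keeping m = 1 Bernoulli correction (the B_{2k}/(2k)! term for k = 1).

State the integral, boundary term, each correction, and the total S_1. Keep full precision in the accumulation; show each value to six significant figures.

Integral: ∫_7^25 1/x^2 dx = 0.102857.
½[f(7) + f(25)] = ½[0.0204082 + 0.00160000] = 0.0110041.
Running total after boundary: 0.113861.
Order-1 term: 1/12 · (-0.000128000 − (-0.00583090)) = 0.000475242.

S_1 ≈ 0.114336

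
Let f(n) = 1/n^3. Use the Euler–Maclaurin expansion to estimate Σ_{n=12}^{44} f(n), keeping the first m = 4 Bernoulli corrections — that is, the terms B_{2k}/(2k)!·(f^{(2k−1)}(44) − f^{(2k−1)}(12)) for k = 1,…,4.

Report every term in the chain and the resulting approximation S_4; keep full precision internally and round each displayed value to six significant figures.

The integral term ∫_12^44 1/x^3 dx = 0.00321396.
Endpoint term: (f(12) + f(44))/2 = (0.000578704 + 1.17393e-05)/2 = 0.000295221.
Integral + boundary = 0.00350918.
Correction k=1: B_{2}/2! · (f^{(1)}(44) − f^{(1)}(12)) = 1/12 · (-8.00406e-07 − (-0.000144676)) = 1.19896e-05.
Partial sum through k=1: 0.00352117.
Correction k=2: B_{4}/4! · (f^{(3)}(44) − f^{(3)}(12)) = −1/720 · (-8.26866e-09 − (-2.00939e-05)) = -2.78967e-08.
Partial sum through k=2: 0.00352114.
Correction k=3: B_{6}/6! · (f^{(5)}(44) − f^{(5)}(12)) = 1/30240 · (-1.79382e-10 − (-5.86071e-06)) = 1.93801e-10.
Partial sum through k=3: 0.00352114.
Correction k=4: B_{8}/8! · (f^{(7)}(44) − f^{(7)}(12)) = −1/1209600 · (-6.67124e-12 − (-2.93036e-06)) = -2.42258e-12.

S_4 ≈ 0.00352114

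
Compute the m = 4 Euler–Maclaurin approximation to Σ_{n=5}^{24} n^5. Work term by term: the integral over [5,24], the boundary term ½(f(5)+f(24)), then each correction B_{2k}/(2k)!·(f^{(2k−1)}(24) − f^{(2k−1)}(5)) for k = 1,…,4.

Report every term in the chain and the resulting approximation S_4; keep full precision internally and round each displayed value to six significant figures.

S_4 ≈ 3.59687e+07

∫_5^24 x^5 dx evaluates to 3.18479e+07.
Endpoint term: (f(5) + f(24))/2 = (3125.00 + 7.96262e+06)/2 = 3.98287e+06.
Integral + boundary = 3.58308e+07.
k=1: B_{2}/(2)! × [f^{(1)}(24) − f^{(1)}(5)] = 1/12 × (1.65888e+06 − 3125.00) = 137980.
After k=1: 3.59687e+07.
k=2: B_{4}/(4)! × [f^{(3)}(24) − f^{(3)}(5)] = −1/720 × (34560.0 − 1500.00) = -45.9167.
After k=2: 3.59687e+07.
k=3: B_{6}/(6)! × [f^{(5)}(24) − f^{(5)}(5)] = 1/30240 × (120.000 − 120.000) = 0.00000.
After k=3: 3.59687e+07.
k=4: B_{8}/(8)! × [f^{(7)}(24) − f^{(7)}(5)] = −1/1209600 × (0.00000 − 0.00000) = 0.00000.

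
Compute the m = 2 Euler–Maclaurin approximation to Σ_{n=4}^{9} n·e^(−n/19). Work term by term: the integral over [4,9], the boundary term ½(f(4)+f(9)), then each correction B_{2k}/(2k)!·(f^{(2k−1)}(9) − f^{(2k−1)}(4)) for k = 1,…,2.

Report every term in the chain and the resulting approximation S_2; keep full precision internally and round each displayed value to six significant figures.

The integral term ∫_4^9 x·e^(−x/19) dx = 22.7605.
Boundary: ½(f(4) + f(9)) = ½(3.24063 + 5.60433) = 4.42248.
Integral + boundary = 27.1830.
Correction k=1: B_{2}/2! · (f^{(1)}(9) − f^{(1)}(4)) = 1/12 · (0.327739 − 0.639598) = -0.0259883.
Running total after k=1: 27.1570.
Correction k=2: B_{4}/4! · (f^{(3)}(9) − f^{(3)}(4)) = −1/720 · (0.00435775 − 0.00626015) = 2.64222e-06.

S_2 ≈ 27.1570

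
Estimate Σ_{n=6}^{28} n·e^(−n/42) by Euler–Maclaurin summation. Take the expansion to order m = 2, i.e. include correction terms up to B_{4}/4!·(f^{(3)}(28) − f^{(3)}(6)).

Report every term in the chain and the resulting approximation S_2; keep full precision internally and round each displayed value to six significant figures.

∫_6^28 x·e^(−x/42) dx evaluates to 238.180.
½[f(6) + f(28)] = ½[5.20127 + 14.3757] = 9.78847.
So far: 247.968.
Order-1 term: 1/12 · (0.171139 − 0.743038) = -0.0476583.
After k=1: 247.920.
Order-2 term: −1/720 · (0.000679123 − 0.00140408) = 1.00688e-06.

S_2 ≈ 247.920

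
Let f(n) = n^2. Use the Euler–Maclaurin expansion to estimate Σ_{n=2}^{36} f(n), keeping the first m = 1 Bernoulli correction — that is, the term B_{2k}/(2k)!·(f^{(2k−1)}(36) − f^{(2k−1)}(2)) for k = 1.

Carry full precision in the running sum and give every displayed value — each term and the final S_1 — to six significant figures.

S_1 ≈ 16205.0

∫_2^36 x^2 dx evaluates to 15549.3.
½[f(2) + f(36)] = ½[4.00000 + 1296.00] = 650.000.
Integral + boundary = 16199.3.
Order-1 term: 1/12 · (72.0000 − 4.00000) = 5.66667.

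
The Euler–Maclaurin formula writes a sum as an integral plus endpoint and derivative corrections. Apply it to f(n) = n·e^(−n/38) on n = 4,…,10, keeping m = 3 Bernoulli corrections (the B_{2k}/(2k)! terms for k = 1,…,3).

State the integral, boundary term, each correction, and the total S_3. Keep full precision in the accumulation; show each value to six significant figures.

S_3 ≈ 40.1994

The integral term ∫_4^10 x·e^(−x/38) dx = 34.5760.
Boundary: ½(f(4) + f(10)) = ½(3.60035 + 7.68621) = 5.64328.
So far: 40.2193.
k=1: B_{2}/(2)! × [f^{(1)}(10) − f^{(1)}(4)] = 1/12 × (0.566352 − 0.805342) = -0.0199158.
Partial sum through k=1: 40.1994.
k=2: B_{4}/(4)! × [f^{(3)}(10) − f^{(3)}(4)] = −1/720 × (0.00145678 − 0.00180437) = 4.82768e-07.
Partial sum through k=2: 40.1994.
k=3: B_{6}/(6)! × [f^{(5)}(10) − f^{(5)}(4)] = 1/30240 × (1.74609e-06 − 2.11290e-06) = -1.21301e-11.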